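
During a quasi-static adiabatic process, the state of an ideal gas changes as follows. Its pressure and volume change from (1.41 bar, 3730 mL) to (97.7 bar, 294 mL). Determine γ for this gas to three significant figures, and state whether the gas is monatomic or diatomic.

PV^γ = const ⇒ γ = ln(P₂/P₁) / ln(V₁/V₂).
γ = ln(97.7/1.41) / ln(3730/294) = 1.668.
γ ≈ 1.67 is close to 5/3, so the gas is monatomic.

γ ≈ 1.67; monatomic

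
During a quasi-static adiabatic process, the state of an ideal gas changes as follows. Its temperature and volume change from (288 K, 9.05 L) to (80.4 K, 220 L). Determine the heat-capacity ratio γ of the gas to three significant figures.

TV^(γ−1) = const ⇒ γ − 1 = ln(T₂/T₁) / ln(V₁/V₂).
γ = 1 + ln(80.4/288) / ln(9.05/220) = 1.4.

γ ≈ 1.40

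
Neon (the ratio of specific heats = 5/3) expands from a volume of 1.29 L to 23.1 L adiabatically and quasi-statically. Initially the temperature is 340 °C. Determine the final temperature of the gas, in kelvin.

T₂ ≈ 89.6 K

For a reversible adiabat TV^(γ−1) is constant, so T₂ = T₁ (V₁/V₂)^(γ−1).
T₁ = 340 °C = 613.1 K.
T₂ = 613.1 × (1.29/23.1)^(2/3) = 89.58 K.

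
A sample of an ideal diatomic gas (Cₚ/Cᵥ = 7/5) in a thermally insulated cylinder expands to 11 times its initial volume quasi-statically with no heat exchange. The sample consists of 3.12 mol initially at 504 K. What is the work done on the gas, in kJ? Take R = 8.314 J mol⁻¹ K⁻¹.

For a reversible adiabat TV^(γ−1) is constant, so T₂ = T₁ (V₁/V₂)^(γ−1).
T₂ = 504 × (1/11)^(2/5) = 193.1 K.
Q = 0, so ΔU = W_on_gas = nCᵥΔT with Cᵥ = R/(γ−1) = 20.79 J/(mol·K).
ΔU = 3.12 × 20.79 × (193.1 − 504) = -20160 J.

W ≈ -20.2 kJ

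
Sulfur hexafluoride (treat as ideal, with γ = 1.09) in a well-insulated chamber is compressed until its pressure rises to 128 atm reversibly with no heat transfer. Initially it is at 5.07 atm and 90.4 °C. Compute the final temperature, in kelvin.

T₂ ≈ 475 K

Adiabatic: T₂/T₁ = (P₂/P₁)^((γ−1)/γ).
T₁ = 90.4 °C = 363.5 K.
T₂ = 363.5 × (128/5.07)^(0.0826) = 474.6 K.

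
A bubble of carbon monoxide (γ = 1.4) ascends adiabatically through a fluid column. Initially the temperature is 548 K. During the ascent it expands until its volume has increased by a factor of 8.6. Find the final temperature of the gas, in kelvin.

T₂ ≈ 232 K

For a reversible adiabat TV^(γ−1) is constant, so T₂ = T₁ (V₁/V₂)^(γ−1).
T₂ = 548 × (1/8.6)^(0.4) = 231.7 K.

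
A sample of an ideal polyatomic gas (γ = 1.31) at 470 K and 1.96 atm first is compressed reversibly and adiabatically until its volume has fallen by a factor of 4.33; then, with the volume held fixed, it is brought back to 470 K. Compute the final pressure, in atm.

Adiabatic step (PV^γ = const): P₂ = 1.96×4.33^(1.31) = 13.37 atm; T₂ = 470×4.33^(0.31) = 740.3 K.
Isochoric: P₃ = P₂(T₃/T₂) = 13.37 × (470/740.3) = 8.487 atm.

P₃ ≈ 8.49 atm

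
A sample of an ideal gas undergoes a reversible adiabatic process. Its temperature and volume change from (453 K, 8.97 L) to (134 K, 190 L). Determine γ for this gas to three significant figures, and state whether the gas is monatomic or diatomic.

γ ≈ 1.40; diatomic

TV^(γ−1) = const ⇒ γ − 1 = ln(T₂/T₁) / ln(V₁/V₂).
γ = 1 + ln(134/453) / ln(8.97/190) = 1.399.
γ ≈ 1.40 is close to 7/5, so the gas is diatomic.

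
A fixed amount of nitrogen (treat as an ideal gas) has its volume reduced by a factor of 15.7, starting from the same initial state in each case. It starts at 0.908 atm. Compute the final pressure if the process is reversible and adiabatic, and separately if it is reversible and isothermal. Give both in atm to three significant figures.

For a diatomic ideal gas γ = 7/5.
Isothermal: P₂ = P₁(V₁/V₂) = 0.908×15.7 = 14.26 atm.
Adiabatic: P₂ = P₁(V₁/V₂)^γ = 0.908×15.7^(7/5) = 42.89 atm.

adiabatic: 42.9 atm; isothermal: 14.3 atm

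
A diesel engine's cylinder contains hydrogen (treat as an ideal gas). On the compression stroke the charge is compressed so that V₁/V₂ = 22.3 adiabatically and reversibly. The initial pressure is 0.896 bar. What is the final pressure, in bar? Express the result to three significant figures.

P₂ ≈ 69.2 bar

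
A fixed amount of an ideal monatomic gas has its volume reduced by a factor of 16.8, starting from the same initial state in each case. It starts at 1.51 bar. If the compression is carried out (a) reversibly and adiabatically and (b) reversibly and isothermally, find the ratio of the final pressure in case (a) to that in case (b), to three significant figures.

P_adiabatic / P_isothermal ≈ 6.56

For a monatomic ideal gas γ = 5/3.
Isothermal: P_b = P₁(V₁/V₂) = 1.51×16.8.
Adiabatic: P_a = P₁(V₁/V₂)^γ = 1.51×16.8^(5/3).
P_a/P_b = (V₁/V₂)^(γ−1) = 16.8^(2/3) = 6.56.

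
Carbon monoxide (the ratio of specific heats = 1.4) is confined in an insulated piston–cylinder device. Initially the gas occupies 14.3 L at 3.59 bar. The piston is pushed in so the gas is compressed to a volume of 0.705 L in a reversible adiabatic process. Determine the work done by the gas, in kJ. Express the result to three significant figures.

W ≈ -29.9 kJ

P₂ = P₁(V₁/V₂)^γ = 3.59×(14.3/0.705)^(1.4) = 242.7 bar.
For a reversible adiabat, W_by_gas = (P₁V₁ − P₂V₂)/(γ−1).
W_by = (359000×0.0143 − 2.427×10^7×0.000705) / (0.4) = -29940 J.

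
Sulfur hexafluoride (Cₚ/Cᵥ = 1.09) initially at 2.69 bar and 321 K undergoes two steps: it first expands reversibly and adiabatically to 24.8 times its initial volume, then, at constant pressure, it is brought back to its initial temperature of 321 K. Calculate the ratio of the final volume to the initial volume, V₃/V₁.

Adiabatic step: V₂/V₁ = 24.8; T₂ = T₁·(1/24.8)^(0.09) = 240.4 K.
Isobaric step: V₃/V₂ = T₃/T₂ = 321/240.4.
V₃/V₁ = (V₂/V₁)(V₃/V₂) = 24.8 × (321/240.4) = 33.11.

V₃/V₁ ≈ 33.1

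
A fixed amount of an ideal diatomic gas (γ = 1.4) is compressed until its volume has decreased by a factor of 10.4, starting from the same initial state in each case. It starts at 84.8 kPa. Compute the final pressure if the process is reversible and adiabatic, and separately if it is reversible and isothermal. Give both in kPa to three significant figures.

Isothermal: P₂ = P₁(V₁/V₂) = 84.8×10.4 = 881.9 kPa.
Adiabatic: P₂ = P₁(V₁/V₂)^γ = 84.8×10.4^(1.4) = 2250 kPa.

adiabatic: 2250 kPa; isothermal: 882 kPa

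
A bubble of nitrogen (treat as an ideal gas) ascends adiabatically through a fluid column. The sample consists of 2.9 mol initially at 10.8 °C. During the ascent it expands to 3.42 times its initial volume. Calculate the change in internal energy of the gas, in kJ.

ΔU ≈ -6.65 kJ

For a reversible adiabat TV^(γ−1) is constant, so T₂ = T₁ (V₁/V₂)^(γ−1).
γ = 7/5 for a diatomic ideal gas, so γ−1 = 2/5.
T₁ = 10.8 °C = 283.9 K.
T₂ = 283.9 × (1/3.42)^(2/5) = 173.6 K.
Q = 0, so ΔU = W_on_gas = nCᵥΔT with Cᵥ = R/(γ−1) = 20.79 J/(mol·K).
ΔU = 2.9 × 20.79 × (173.6 − 283.9) = -6650 J.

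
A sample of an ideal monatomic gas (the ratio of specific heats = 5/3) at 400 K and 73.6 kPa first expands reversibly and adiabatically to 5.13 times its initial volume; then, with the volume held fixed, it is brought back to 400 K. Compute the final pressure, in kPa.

Adiabatic step (PV^γ = const): P₂ = 73.6×(1/5.13)^(5/3) = 4.823 kPa; T₂ = 400×(1/5.13)^(2/3) = 134.5 K.
Isochoric: P₃ = P₂(T₃/T₂) = 4.823 × (400/134.5) = 14.35 kPa.

P₃ ≈ 14.3 kPa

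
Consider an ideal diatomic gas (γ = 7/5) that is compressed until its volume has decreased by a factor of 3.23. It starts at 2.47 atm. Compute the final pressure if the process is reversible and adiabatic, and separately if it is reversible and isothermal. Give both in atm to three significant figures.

adiabatic: 12.8 atm; isothermal: 7.98 atm

Isothermal: P₂ = P₁(V₁/V₂) = 2.47×3.23 = 7.978 atm.
Adiabatic: P₂ = P₁(V₁/V₂)^γ = 2.47×3.23^(7/5) = 12.75 atm.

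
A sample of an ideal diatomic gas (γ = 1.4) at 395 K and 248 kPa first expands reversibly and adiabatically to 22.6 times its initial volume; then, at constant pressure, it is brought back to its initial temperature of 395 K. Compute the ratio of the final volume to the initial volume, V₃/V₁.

V₃/V₁ ≈ 78.7

Adiabatic step: V₂/V₁ = 22.6; T₂ = T₁·(1/22.6)^(0.4) = 113.5 K.
Isobaric step: V₃/V₂ = T₃/T₂ = 395/113.5.
V₃/V₁ = (V₂/V₁)(V₃/V₂) = 22.6 × (395/113.5) = 78.66.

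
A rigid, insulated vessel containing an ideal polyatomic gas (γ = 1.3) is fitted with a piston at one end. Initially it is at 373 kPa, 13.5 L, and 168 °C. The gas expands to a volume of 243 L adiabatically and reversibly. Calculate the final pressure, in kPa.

P₂ ≈ 8.71 kPa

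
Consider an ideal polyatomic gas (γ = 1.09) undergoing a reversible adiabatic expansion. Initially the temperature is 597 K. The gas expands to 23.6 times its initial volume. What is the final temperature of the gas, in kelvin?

Adiabatic: T₁V₁^(γ−1) = T₂V₂^(γ−1) ⇒ T₂ = T₁ (V₁/V₂)^(γ−1).
T₂ = 597 × (1/23.6)^(0.09) = 449.2 K.

T₂ ≈ 449 K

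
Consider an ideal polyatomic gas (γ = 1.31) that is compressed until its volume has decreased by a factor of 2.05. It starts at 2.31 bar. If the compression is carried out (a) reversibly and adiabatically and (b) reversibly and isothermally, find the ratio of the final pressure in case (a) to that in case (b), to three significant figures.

P_adiabatic / P_isothermal ≈ 1.25

Isothermal: P_b = P₁(V₁/V₂) = 2.31×2.05.
Adiabatic: P_a = P₁(V₁/V₂)^γ = 2.31×2.05^(1.31).
P_a/P_b = (V₁/V₂)^(γ−1) = 2.05^(0.31) = 1.249.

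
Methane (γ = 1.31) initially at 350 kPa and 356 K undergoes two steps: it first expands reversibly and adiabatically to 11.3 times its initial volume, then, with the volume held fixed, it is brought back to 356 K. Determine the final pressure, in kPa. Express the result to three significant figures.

P₃ ≈ 31.0 kPa

Adiabatic step (PV^γ = const): P₂ = 350×(1/11.3)^(1.31) = 14.61 kPa; T₂ = 356×(1/11.3)^(0.31) = 167.9 K.
Isochoric: P₃ = P₂(T₃/T₂) = 14.61 × (356/167.9) = 30.97 kPa.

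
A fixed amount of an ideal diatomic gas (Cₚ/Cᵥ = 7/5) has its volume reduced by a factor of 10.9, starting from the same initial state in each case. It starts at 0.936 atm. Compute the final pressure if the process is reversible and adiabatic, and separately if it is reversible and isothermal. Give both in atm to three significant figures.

adiabatic: 26.5 atm; isothermal: 10.2 atm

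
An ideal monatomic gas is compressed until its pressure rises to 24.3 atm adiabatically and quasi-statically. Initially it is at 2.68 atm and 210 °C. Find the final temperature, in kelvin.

Adiabatic: T₂/T₁ = (P₂/P₁)^((γ−1)/γ).
For a monatomic ideal gas γ = 5/3, so (γ−1)/γ = 2/5.
T₁ = 210 °C = 483.1 K.
T₂ = 483.1 × (24.3/2.68)^(2/5) = 1167 K.

T₂ ≈ 1170 K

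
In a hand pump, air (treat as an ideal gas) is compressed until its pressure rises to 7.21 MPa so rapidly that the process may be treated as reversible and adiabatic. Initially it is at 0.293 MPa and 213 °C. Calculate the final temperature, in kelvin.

T₂ ≈ 1210 K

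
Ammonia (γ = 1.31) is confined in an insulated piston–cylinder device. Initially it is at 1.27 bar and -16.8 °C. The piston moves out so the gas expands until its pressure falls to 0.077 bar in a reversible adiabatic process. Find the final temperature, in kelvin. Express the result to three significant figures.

T₂ ≈ 132 K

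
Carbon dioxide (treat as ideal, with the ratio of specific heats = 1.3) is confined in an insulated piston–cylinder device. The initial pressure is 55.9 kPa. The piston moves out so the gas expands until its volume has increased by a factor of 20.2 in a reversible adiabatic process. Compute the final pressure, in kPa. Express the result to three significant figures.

P₂ ≈ 1.12 kPa

Adiabatic: P₁V₁^γ = P₂V₂^γ ⇒ P₂ = P₁ (V₁/V₂)^γ.
P₂ = 55.9 × (1/20.2)^(1.3) = 1.123 kPa.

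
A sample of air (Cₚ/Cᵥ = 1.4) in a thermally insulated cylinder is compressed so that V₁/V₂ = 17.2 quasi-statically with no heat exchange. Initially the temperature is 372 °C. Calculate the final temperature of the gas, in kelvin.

Adiabatic: T₁V₁^(γ−1) = T₂V₂^(γ−1) ⇒ T₂ = T₁ (V₁/V₂)^(γ−1).
T₁ = 372 °C = 645.1 K.
T₂ = 645.1 × 17.2^(0.4) = 2013 K.

T₂ ≈ 2010 K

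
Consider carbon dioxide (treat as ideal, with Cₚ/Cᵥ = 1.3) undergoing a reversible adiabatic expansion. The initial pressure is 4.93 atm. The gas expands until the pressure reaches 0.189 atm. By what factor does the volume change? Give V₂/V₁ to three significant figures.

V₂/V₁ ≈ 12.3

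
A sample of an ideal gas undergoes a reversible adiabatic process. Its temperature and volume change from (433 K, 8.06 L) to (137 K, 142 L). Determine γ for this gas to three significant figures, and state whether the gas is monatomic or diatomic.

TV^(γ−1) = const ⇒ γ − 1 = ln(T₂/T₁) / ln(V₁/V₂).
γ = 1 + ln(137/433) / ln(8.06/142) = 1.401.
γ ≈ 1.40 is close to 7/5, so the gas is diatomic.

γ ≈ 1.40; diatomic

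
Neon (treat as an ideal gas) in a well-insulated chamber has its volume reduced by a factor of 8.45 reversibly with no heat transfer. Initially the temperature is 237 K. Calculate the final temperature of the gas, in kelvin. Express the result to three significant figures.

Adiabatic: T₁V₁^(γ−1) = T₂V₂^(γ−1) ⇒ T₂ = T₁ (V₁/V₂)^(γ−1).
For a monatomic ideal gas γ = 5/3, so γ−1 = 2/3.
T₂ = 237 × 8.45^(2/3) = 983.2 K.

T₂ ≈ 983 K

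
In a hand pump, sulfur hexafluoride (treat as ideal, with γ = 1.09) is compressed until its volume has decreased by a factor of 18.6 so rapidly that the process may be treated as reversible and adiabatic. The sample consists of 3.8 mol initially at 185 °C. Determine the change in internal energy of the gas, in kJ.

Adiabatic: T₁V₁^(γ−1) = T₂V₂^(γ−1) ⇒ T₂ = T₁ (V₁/V₂)^(γ−1).
T₁ = 185 °C = 458.1 K.
T₂ = 458.1 × 18.6^(0.09) = 596 K.
Q = 0, so ΔU = W_on_gas = nCᵥΔT with Cᵥ = R/(γ−1) = 92.38 J/(mol·K).
ΔU = 3.8 × 92.38 × (596 − 458.1) = 48400 J.

ΔU ≈ 48.4 kJ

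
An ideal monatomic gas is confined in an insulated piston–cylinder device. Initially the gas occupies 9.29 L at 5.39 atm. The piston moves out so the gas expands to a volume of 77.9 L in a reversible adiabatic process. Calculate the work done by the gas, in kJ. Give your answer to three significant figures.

γ = 5/3 for a monatomic ideal gas.
P₂ = P₁(V₁/V₂)^γ = 5.39×(9.29/77.9)^(5/3) = 0.1557 atm.
For a reversible adiabat, W_by_gas = (P₁V₁ − P₂V₂)/(γ−1).
W_by = (546100×0.00929 − 15780×0.0779) / (2/3) = 5767 J.

W ≈ 5.77 kJ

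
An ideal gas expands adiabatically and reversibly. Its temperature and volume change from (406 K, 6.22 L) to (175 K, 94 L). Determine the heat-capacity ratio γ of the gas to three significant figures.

γ ≈ 1.31

TV^(γ−1) = const ⇒ γ − 1 = ln(T₂/T₁) / ln(V₁/V₂).
γ = 1 + ln(175/406) / ln(6.22/94) = 1.31.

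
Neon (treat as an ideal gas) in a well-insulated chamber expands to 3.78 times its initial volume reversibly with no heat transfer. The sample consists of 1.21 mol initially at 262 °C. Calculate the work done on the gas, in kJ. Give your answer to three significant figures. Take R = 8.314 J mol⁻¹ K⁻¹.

Adiabatic: T₁V₁^(γ−1) = T₂V₂^(γ−1) ⇒ T₂ = T₁ (V₁/V₂)^(γ−1).
γ = 5/3 for a monatomic ideal gas, so γ−1 = 2/3.
T₁ = 262 °C = 535.1 K.
T₂ = 535.1 × (1/3.78)^(2/3) = 220.5 K.
Q = 0, so ΔU = W_on_gas = nCᵥΔT with Cᵥ = R/(γ−1) = 12.47 J/(mol·K).
ΔU = 1.21 × 12.47 × (220.5 − 535.1) = -4747 J.

W ≈ -4.75 kJ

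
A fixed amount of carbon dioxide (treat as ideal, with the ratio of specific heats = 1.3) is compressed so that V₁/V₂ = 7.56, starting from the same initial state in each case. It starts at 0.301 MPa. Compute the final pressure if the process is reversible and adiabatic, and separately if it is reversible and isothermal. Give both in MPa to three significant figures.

Isothermal: P₂ = P₁(V₁/V₂) = 0.301×7.56 = 2.276 MPa.
Adiabatic: P₂ = P₁(V₁/V₂)^γ = 0.301×7.56^(1.3) = 4.175 MPa.

adiabatic: 4.17 MPa; isothermal: 2.28 MPa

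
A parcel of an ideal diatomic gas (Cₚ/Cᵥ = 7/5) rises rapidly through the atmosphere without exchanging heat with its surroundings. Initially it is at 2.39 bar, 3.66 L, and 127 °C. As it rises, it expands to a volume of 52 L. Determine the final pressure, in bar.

P₂ ≈ 0.0582 bar

Adiabatic: P₁V₁^γ = P₂V₂^γ ⇒ P₂ = P₁ (V₁/V₂)^γ.
P₂ = 2.39 × (3.66/52)^(7/5) = 0.05819 bar.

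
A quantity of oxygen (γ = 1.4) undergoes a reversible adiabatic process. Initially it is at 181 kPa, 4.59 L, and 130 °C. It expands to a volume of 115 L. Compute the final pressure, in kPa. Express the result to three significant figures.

P₂ ≈ 1.99 kPa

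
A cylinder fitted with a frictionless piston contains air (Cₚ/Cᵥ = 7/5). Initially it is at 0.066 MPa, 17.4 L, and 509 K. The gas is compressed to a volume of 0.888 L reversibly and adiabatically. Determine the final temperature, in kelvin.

Adiabatic: T₁V₁^(γ−1) = T₂V₂^(γ−1) ⇒ T₂ = T₁ (V₁/V₂)^(γ−1).
T₂ = 509 × (17.4/0.888)^(2/5) = 1673 K.

T₂ ≈ 1670 K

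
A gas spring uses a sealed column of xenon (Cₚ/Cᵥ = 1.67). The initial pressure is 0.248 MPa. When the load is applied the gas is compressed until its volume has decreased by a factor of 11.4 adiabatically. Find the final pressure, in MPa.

Since PV^γ is constant along a reversible adiabat, P₂ = P₁ (V₁/V₂)^γ.
P₂ = 0.248 × 11.4^(1.67) = 14.44 MPa.

P₂ ≈ 14.4 MPa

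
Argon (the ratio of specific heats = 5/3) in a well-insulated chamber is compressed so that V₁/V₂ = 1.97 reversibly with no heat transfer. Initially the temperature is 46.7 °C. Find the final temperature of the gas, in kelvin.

T₂ ≈ 503 K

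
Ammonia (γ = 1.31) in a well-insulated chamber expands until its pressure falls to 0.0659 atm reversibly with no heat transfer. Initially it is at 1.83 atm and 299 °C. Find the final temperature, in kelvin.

T₂ ≈ 261 K

Adiabatic: T₂/T₁ = (P₂/P₁)^((γ−1)/γ).
T₁ = 299 °C = 572.1 K.
T₂ = 572.1 × (0.0659/1.83)^(0.237) = 260.6 K.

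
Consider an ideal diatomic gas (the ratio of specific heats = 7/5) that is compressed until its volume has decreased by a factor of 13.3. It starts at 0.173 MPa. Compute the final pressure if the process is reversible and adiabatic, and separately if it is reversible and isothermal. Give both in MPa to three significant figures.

adiabatic: 6.48 MPa; isothermal: 2.30 MPa

Isothermal: P₂ = P₁(V₁/V₂) = 0.173×13.3 = 2.301 MPa.
Adiabatic: P₂ = P₁(V₁/V₂)^γ = 0.173×13.3^(7/5) = 6.478 MPa.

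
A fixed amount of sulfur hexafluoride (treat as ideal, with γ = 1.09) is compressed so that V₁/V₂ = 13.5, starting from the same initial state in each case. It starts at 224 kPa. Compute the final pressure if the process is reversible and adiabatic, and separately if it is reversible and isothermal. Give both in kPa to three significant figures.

Isothermal: P₂ = P₁(V₁/V₂) = 224×13.5 = 3024 kPa.
Adiabatic: P₂ = P₁(V₁/V₂)^γ = 224×13.5^(1.09) = 3822 kPa.

adiabatic: 3820 kPa; isothermal: 3020 kPa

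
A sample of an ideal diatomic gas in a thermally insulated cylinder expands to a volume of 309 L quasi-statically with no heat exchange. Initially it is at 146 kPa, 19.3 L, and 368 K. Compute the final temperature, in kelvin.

For a reversible adiabat TV^(γ−1) is constant, so T₂ = T₁ (V₁/V₂)^(γ−1).
γ = 7/5 for a diatomic ideal gas.
T₂ = 368 × (19.3/309)^(2/5) = 121.4 K.

T₂ ≈ 121 K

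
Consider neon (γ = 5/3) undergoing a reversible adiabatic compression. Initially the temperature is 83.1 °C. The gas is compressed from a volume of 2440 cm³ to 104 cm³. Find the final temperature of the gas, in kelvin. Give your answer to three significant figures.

T₂ ≈ 2920 K

Adiabatic: T₁V₁^(γ−1) = T₂V₂^(γ−1) ⇒ T₂ = T₁ (V₁/V₂)^(γ−1).
T₁ = 83.1 °C = 356.2 K.
T₂ = 356.2 × (2440/104)^(2/3) = 2920 K.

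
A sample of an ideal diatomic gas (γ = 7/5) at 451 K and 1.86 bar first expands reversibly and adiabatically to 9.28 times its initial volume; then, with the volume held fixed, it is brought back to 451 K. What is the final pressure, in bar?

P₃ ≈ 0.200 bar

Adiabatic step (PV^γ = const): P₂ = 1.86×(1/9.28)^(7/5) = 0.08221 bar; T₂ = 451×(1/9.28)^(2/5) = 185 K.
Isochoric: P₃ = P₂(T₃/T₂) = 0.08221 × (451/185) = 0.2004 bar.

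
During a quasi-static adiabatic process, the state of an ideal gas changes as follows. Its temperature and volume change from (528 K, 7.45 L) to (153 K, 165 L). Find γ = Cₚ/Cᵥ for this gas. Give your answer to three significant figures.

TV^(γ−1) = const ⇒ γ − 1 = ln(T₂/T₁) / ln(V₁/V₂).
γ = 1 + ln(153/528) / ln(7.45/165) = 1.4.

γ ≈ 1.40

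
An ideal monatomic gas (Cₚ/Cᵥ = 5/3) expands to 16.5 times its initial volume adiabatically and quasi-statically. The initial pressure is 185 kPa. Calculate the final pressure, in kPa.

P₂ ≈ 1.73 kPa

Since PV^γ is constant along a reversible adiabat, P₂ = P₁ (V₁/V₂)^γ.
P₂ = 185 × (1/16.5)^(5/3) = 1.73 kPa.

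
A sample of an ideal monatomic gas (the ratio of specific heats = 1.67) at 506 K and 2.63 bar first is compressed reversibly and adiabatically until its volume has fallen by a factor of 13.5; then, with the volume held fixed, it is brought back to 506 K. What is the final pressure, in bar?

P₃ ≈ 35.5 bar

Adiabatic step (PV^γ = const): P₂ = 2.63×13.5^(1.67) = 203.1 bar; T₂ = 506×13.5^(0.67) = 2894 K.
Isochoric: P₃ = P₂(T₃/T₂) = 203.1 × (506/2894) = 35.5 bar.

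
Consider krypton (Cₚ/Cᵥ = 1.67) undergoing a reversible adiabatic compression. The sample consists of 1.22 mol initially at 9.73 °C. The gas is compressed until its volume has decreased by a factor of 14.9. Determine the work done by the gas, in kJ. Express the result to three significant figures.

W ≈ -21.9 kJ

For a reversible adiabat TV^(γ−1) is constant, so T₂ = T₁ (V₁/V₂)^(γ−1).
T₁ = 9.73 °C = 282.9 K.
T₂ = 282.9 × 14.9^(0.67) = 1728 K.
Q = 0, so ΔU = W_on_gas = nCᵥΔT with Cᵥ = R/(γ−1) = 12.41 J/(mol·K).
ΔU = 1.22 × 12.41 × (1728 − 282.9) = 21880 J.
Work done by the gas = −ΔU = -21880 J.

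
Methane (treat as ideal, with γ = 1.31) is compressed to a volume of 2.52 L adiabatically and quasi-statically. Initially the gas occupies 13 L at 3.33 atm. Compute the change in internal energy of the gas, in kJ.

P₂ = P₁(V₁/V₂)^γ = 3.33×(13/2.52)^(1.31) = 28.57 atm.
For a reversible adiabat, W_by_gas = (P₁V₁ − P₂V₂)/(γ−1).
W_by = (337400×0.013 − 2.895×10^6×0.00252) / (0.31) = -9381 J.
Q = 0 ⇒ ΔU = −W_by = 9381 J.

ΔU ≈ 9.38 kJ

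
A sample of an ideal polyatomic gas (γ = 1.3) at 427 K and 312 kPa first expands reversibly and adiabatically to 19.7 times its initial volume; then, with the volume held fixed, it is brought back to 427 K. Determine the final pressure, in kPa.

P₃ ≈ 15.8 kPa

Adiabatic step (PV^γ = const): P₂ = 312×(1/19.7)^(1.3) = 6.477 kPa; T₂ = 427×(1/19.7)^(0.3) = 174.6 K.
Isochoric: P₃ = P₂(T₃/T₂) = 6.477 × (427/174.6) = 15.84 kPa.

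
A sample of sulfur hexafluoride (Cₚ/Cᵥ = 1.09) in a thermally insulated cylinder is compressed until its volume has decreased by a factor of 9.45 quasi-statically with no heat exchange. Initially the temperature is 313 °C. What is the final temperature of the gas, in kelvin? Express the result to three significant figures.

Adiabatic: T₁V₁^(γ−1) = T₂V₂^(γ−1) ⇒ T₂ = T₁ (V₁/V₂)^(γ−1).
T₁ = 313 °C = 586.1 K.
T₂ = 586.1 × 9.45^(0.09) = 717.5 K.

T₂ ≈ 717 K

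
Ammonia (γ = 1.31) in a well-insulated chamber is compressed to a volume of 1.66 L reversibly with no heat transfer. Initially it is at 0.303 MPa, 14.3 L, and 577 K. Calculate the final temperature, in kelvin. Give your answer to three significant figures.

T₂ ≈ 1120 K

Adiabatic: T₁V₁^(γ−1) = T₂V₂^(γ−1) ⇒ T₂ = T₁ (V₁/V₂)^(γ−1).
T₂ = 577 × (14.3/1.66)^(0.31) = 1125 K.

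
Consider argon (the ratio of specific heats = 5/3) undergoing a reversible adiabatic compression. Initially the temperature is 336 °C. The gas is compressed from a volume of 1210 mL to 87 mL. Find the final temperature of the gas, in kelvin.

T₂ ≈ 3520 K

For a reversible adiabat TV^(γ−1) is constant, so T₂ = T₁ (V₁/V₂)^(γ−1).
T₁ = 336 °C = 609.1 K.
T₂ = 609.1 × (1210/87)^(2/3) = 3523 K.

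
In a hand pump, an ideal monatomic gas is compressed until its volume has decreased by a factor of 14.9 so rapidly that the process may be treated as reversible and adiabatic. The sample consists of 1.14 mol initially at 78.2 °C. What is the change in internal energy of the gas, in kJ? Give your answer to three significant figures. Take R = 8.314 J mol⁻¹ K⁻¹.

ΔU ≈ 25.3 kJ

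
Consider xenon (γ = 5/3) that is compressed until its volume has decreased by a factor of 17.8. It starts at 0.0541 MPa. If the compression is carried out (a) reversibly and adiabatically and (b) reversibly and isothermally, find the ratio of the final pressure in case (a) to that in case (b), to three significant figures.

Isothermal: P_b = P₁(V₁/V₂) = 0.0541×17.8.
Adiabatic: P_a = P₁(V₁/V₂)^γ = 0.0541×17.8^(5/3).
P_a/P_b = (V₁/V₂)^(γ−1) = 17.8^(2/3) = 6.817.

P_adiabatic / P_isothermal ≈ 6.82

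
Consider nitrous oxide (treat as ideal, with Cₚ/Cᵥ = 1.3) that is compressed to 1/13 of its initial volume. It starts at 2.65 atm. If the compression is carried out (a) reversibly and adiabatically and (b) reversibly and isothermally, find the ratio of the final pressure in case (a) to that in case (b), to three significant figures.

Isothermal: P_b = P₁(V₁/V₂) = 2.65×13.
Adiabatic: P_a = P₁(V₁/V₂)^γ = 2.65×13^(1.3).
P_a/P_b = (V₁/V₂)^(γ−1) = 13^(0.3) = 2.159.

P_adiabatic / P_isothermal ≈ 2.16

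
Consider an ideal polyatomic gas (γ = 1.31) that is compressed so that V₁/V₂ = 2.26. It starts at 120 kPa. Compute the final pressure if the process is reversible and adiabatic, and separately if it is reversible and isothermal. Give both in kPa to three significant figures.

adiabatic: 349 kPa; isothermal: 271 kPa

Isothermal: P₂ = P₁(V₁/V₂) = 120×2.26 = 271.2 kPa.
Adiabatic: P₂ = P₁(V₁/V₂)^γ = 120×2.26^(1.31) = 349.2 kPa.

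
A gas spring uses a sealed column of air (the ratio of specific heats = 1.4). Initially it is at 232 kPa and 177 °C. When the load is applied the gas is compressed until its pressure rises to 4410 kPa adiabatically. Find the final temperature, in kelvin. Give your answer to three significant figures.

T₂ ≈ 1040 K

Along an adiabat T P^((1−γ)/γ) is constant, so T₂ = T₁ (P₂/P₁)^((γ−1)/γ).
T₁ = 177 °C = 450.1 K.
T₂ = 450.1 × (4410/232)^(0.286) = 1044 K.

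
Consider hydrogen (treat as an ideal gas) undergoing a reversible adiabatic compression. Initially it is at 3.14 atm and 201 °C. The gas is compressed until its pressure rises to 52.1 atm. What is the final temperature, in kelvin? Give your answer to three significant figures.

Along an adiabat T P^((1−γ)/γ) is constant, so T₂ = T₁ (P₂/P₁)^((γ−1)/γ).
For a diatomic ideal gas γ = 7/5, so (γ−1)/γ = 2/7.
T₁ = 201 °C = 474.1 K.
T₂ = 474.1 × (52.1/3.14)^(2/7) = 1058 K.

T₂ ≈ 1060 K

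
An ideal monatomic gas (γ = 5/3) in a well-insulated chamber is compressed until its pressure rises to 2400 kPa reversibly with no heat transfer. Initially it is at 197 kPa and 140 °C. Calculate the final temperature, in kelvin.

T₂ ≈ 1120 K

Along an adiabat T P^((1−γ)/γ) is constant, so T₂ = T₁ (P₂/P₁)^((γ−1)/γ).
T₁ = 140 °C = 413.1 K.
T₂ = 413.1 × (2400/197)^(2/5) = 1123 K.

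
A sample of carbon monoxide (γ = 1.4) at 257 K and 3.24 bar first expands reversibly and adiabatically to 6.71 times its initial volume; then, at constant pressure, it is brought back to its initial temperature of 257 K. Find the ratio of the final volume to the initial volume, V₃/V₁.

Adiabatic step: V₂/V₁ = 6.71; T₂ = T₁·(1/6.71)^(0.4) = 120 K.
Isobaric step: V₃/V₂ = T₃/T₂ = 257/120.
V₃/V₁ = (V₂/V₁)(V₃/V₂) = 6.71 × (257/120) = 14.37.

V₃/V₁ ≈ 14.4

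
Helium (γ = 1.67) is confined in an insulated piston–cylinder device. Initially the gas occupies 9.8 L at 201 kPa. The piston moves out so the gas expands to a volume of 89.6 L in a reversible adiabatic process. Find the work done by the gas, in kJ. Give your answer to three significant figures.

P₂ = P₁(V₁/V₂)^γ = 201×(9.8/89.6)^(1.67) = 4.991 kPa.
For a reversible adiabat, W_by_gas = (P₁V₁ − P₂V₂)/(γ−1).
W_by = (201000×0.0098 − 4991×0.0896) / (0.67) = 2273 J.

W ≈ 2.27 kJ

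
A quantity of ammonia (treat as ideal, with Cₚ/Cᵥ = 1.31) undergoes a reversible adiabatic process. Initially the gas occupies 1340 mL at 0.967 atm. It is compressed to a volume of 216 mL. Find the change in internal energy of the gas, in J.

ΔU ≈ 322 J

P₂ = P₁(V₁/V₂)^γ = 0.967×(1340/216)^(1.31) = 10.56 atm.
For a reversible adiabat, W_by_gas = (P₁V₁ − P₂V₂)/(γ−1).
W_by = (97980×0.00134 − 1.07×10^6×0.000216) / (0.31) = -322.2 J.
Q = 0 ⇒ ΔU = −W_by = 322.2 J.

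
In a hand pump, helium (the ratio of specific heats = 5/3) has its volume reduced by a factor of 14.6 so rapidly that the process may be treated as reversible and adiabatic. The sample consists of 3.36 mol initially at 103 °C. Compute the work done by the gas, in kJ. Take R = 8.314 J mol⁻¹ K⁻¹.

W ≈ -78.4 kJ

Adiabatic: T₁V₁^(γ−1) = T₂V₂^(γ−1) ⇒ T₂ = T₁ (V₁/V₂)^(γ−1).
T₁ = 103 °C = 376.1 K.
T₂ = 376.1 × 14.6^(2/3) = 2247 K.
Q = 0, so ΔU = W_on_gas = nCᵥΔT with Cᵥ = R/(γ−1) = 12.47 J/(mol·K).
ΔU = 3.36 × 12.47 × (2247 − 376.1) = 78390 J.
Work done by the gas = −ΔU = -78390 J.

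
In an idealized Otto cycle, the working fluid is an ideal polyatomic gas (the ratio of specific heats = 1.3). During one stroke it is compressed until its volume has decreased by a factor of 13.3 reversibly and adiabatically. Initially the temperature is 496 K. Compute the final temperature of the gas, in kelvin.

T₂ ≈ 1080 K

For a reversible adiabat TV^(γ−1) is constant, so T₂ = T₁ (V₁/V₂)^(γ−1).
T₂ = 496 × 13.3^(0.3) = 1078 K.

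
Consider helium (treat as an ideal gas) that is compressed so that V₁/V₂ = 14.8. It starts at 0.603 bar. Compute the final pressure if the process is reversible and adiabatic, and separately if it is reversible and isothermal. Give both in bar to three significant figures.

adiabatic: 53.8 bar; isothermal: 8.92 bar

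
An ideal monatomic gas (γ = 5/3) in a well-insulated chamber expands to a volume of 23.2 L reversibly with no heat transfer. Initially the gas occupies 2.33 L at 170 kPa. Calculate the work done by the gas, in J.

P₂ = P₁(V₁/V₂)^γ = 170×(2.33/23.2)^(5/3) = 3.689 kPa.
For a reversible adiabat, W_by_gas = (P₁V₁ − P₂V₂)/(γ−1).
W_by = (170000×0.00233 − 3689×0.0232) / (2/3) = 465.8 J.

W ≈ 466 J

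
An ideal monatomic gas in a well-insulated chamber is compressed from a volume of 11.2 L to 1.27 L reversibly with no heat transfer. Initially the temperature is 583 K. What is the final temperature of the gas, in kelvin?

For a reversible adiabat TV^(γ−1) is constant, so T₂ = T₁ (V₁/V₂)^(γ−1).
For a monatomic ideal gas γ = 5/3, so γ−1 = 2/3.
T₂ = 583 × (11.2/1.27)^(2/3) = 2489 K.

T₂ ≈ 2490 K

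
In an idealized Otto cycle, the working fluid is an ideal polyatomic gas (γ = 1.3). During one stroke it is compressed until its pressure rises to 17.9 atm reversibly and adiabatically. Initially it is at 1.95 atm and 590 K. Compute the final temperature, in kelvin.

Along an adiabat T P^((1−γ)/γ) is constant, so T₂ = T₁ (P₂/P₁)^((γ−1)/γ).
T₂ = 590 × (17.9/1.95)^(0.231) = 984.1 K.

T₂ ≈ 984 K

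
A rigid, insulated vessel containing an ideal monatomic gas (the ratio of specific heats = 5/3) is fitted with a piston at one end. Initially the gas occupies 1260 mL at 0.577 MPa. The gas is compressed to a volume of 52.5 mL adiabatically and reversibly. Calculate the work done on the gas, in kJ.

W ≈ 7.98 kJ

P₂ = P₁(V₁/V₂)^γ = 0.577×(1260/52.5)^(5/3) = 115.2 MPa.
For a reversible adiabat, W_by_gas = (P₁V₁ − P₂V₂)/(γ−1).
W_by = (577000×0.00126 − 1.152×10^8×5.25×10^-5) / (2/3) = -7983 J.
W_on_gas = −W_by = 7983 J.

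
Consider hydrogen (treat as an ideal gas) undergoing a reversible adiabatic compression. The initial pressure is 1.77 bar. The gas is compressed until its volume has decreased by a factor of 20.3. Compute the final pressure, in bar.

P₂ ≈ 120 bar

Adiabatic: P₁V₁^γ = P₂V₂^γ ⇒ P₂ = P₁ (V₁/V₂)^γ.
For a diatomic ideal gas γ = 7/5.
P₂ = 1.77 × 20.3^(7/5) = 119.8 bar.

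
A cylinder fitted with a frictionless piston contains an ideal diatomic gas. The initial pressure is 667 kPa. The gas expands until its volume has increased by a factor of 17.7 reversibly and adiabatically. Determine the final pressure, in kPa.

P₂ ≈ 11.9 kPa

Since PV^γ is constant along a reversible adiabat, P₂ = P₁ (V₁/V₂)^γ.
For a diatomic ideal gas γ = 7/5.
P₂ = 667 × (1/17.7)^(7/5) = 11.94 kPa.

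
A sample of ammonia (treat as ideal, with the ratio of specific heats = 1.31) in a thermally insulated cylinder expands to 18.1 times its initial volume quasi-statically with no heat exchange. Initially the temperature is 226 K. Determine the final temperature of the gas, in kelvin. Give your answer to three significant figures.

T₂ ≈ 92.1 K

For a reversible adiabat TV^(γ−1) is constant, so T₂ = T₁ (V₁/V₂)^(γ−1).
T₂ = 226 × (1/18.1)^(0.31) = 92.09 K.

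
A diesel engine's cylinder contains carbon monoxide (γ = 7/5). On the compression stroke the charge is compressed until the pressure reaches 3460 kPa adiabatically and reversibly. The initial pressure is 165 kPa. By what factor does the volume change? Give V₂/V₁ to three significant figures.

From PV^γ = const, V₂/V₁ = (P₁/P₂)^(1/γ).
V₂/V₁ = (165/3460)^(5/7) = 0.1138.

V₂/V₁ ≈ 0.114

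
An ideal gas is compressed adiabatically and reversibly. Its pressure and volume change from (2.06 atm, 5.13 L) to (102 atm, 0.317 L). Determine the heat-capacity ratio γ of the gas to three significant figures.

γ ≈ 1.40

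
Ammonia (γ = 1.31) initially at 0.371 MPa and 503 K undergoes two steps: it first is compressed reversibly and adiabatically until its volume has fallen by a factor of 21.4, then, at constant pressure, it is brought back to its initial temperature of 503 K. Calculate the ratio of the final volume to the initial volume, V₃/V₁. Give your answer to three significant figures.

V₃/V₁ ≈ 0.0181

Adiabatic step: V₂/V₁ = 0.04673; T₂ = T₁·21.4^(0.31) = 1300 K.
Isobaric step: V₃/V₂ = T₃/T₂ = 503/1300.
V₃/V₁ = (V₂/V₁)(V₃/V₂) = 0.04673 × (503/1300) = 0.01808.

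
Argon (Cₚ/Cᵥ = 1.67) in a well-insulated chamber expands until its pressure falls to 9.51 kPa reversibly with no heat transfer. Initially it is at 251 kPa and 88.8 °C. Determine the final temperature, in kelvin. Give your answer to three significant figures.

T₂ ≈ 97.4 K

Adiabatic: T₂/T₁ = (P₂/P₁)^((γ−1)/γ).
T₁ = 88.8 °C = 361.9 K.
T₂ = 361.9 × (9.51/251)^(0.401) = 97.35 K.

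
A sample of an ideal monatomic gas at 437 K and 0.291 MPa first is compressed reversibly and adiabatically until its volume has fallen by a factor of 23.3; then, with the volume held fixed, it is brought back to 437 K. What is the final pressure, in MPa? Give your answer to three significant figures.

For a monatomic ideal gas γ = 5/3.
Adiabatic step (PV^γ = const): P₂ = 0.291×23.3^(5/3) = 55.31 MPa; T₂ = 437×23.3^(2/3) = 3565 K.
Isochoric: P₃ = P₂(T₃/T₂) = 55.31 × (437/3565) = 6.78 MPa.

P₃ ≈ 6.78 MPa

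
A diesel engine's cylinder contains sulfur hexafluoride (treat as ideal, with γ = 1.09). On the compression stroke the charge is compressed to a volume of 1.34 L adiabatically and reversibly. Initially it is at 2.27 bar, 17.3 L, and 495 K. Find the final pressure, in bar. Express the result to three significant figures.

Since PV^γ is constant along a reversible adiabat, P₂ = P₁ (V₁/V₂)^γ.
P₂ = 2.27 × (17.3/1.34)^(1.09) = 36.89 bar.

P₂ ≈ 36.9 bar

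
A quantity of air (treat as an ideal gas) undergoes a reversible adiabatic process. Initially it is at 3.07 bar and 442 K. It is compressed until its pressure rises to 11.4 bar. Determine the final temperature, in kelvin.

T₂ ≈ 643 K

Adiabatic: T₂/T₁ = (P₂/P₁)^((γ−1)/γ).
For a diatomic ideal gas γ = 7/5, so (γ−1)/γ = 2/7.
T₂ = 442 × (11.4/3.07)^(2/7) = 643 K.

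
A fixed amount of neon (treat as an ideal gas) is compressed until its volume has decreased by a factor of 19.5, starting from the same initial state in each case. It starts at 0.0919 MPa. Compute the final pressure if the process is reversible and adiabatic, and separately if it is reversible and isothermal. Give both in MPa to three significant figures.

For a monatomic ideal gas γ = 5/3.
Isothermal: P₂ = P₁(V₁/V₂) = 0.0919×19.5 = 1.792 MPa.
Adiabatic: P₂ = P₁(V₁/V₂)^γ = 0.0919×19.5^(5/3) = 12.98 MPa.

adiabatic: 13.0 MPa; isothermal: 1.79 MPa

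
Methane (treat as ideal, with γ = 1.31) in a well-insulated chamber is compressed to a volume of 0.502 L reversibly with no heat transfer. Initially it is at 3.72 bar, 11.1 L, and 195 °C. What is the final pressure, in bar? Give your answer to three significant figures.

Since PV^γ is constant along a reversible adiabat, P₂ = P₁ (V₁/V₂)^γ.
P₂ = 3.72 × (11.1/0.502)^(1.31) = 214.8 bar.

P₂ ≈ 215 bar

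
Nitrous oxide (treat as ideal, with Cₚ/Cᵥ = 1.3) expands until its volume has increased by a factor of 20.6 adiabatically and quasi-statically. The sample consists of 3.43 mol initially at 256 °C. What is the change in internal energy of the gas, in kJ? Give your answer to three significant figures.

ΔU ≈ -30.0 kJ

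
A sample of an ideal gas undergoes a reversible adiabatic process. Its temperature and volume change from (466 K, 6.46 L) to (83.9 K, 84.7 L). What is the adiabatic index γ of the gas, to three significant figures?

TV^(γ−1) = const ⇒ γ − 1 = ln(T₂/T₁) / ln(V₁/V₂).
γ = 1 + ln(83.9/466) / ln(6.46/84.7) = 1.666.

γ ≈ 1.67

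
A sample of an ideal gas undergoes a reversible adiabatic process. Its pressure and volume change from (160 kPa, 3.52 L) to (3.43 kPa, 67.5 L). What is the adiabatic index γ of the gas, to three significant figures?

PV^γ = const ⇒ γ = ln(P₂/P₁) / ln(V₁/V₂).
γ = ln(3.43/160) / ln(3.52/67.5) = 1.301.

γ ≈ 1.30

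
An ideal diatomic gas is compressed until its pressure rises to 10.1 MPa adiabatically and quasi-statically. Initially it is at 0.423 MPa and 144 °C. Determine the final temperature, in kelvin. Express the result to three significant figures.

Along an adiabat T P^((1−γ)/γ) is constant, so T₂ = T₁ (P₂/P₁)^((γ−1)/γ).
For a diatomic ideal gas γ = 7/5, so (γ−1)/γ = 2/7.
T₁ = 144 °C = 417.1 K.
T₂ = 417.1 × (10.1/0.423)^(2/7) = 1033 K.

T₂ ≈ 1030 K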